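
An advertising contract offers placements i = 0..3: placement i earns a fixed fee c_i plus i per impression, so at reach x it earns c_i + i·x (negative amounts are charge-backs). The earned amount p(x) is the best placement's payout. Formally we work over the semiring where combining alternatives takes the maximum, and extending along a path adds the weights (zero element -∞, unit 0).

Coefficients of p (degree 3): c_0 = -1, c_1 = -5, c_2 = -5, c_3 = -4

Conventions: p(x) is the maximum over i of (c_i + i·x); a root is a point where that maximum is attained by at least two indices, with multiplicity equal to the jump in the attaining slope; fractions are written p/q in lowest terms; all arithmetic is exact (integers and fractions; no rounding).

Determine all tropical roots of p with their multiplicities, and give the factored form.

hull edge (i=0, c=-1) to (i=3, c=-4): slope -1, span 3
Factored form: p(x) = -4 ⊗ (x ⊕ 1) ⊗ (x ⊕ 1) ⊗ (x ⊕ 1)
Answer: roots = 1 (mult 3)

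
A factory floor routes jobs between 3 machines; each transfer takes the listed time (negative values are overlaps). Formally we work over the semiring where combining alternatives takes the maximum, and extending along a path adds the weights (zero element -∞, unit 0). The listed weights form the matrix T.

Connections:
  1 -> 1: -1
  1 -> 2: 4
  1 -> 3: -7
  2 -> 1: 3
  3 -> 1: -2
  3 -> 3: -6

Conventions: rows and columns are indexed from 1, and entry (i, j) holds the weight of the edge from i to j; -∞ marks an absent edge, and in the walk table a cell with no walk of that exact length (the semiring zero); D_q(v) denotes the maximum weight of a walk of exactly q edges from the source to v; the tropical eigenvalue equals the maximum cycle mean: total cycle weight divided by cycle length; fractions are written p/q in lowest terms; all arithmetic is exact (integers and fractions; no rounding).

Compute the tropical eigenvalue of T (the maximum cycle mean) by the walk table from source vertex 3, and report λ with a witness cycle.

q=0: [-∞, -∞, 0]
q=1: [-2, -∞, -6]
q=2: [-3, 2, -9]
q=3: [5, 1, -10]
Optimal cycle mean attained by: cycle 1->2->1, total 4 + 3, length 2.
Answer: λ = 7/2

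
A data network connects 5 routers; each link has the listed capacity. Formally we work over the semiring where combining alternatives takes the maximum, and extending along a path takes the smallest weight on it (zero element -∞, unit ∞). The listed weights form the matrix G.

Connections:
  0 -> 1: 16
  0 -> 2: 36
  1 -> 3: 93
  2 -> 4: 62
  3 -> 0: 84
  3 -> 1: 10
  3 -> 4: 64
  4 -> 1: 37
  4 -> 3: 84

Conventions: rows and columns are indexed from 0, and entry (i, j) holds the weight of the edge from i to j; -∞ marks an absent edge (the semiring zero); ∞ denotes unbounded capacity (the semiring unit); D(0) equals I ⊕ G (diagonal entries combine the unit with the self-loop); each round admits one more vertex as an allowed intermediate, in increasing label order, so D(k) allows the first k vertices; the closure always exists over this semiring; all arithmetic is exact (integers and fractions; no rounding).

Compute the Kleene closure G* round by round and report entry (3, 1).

D(0):
  [∞, 16, 36, -∞, -∞]
  [-∞, ∞, -∞, 93, -∞]
  [-∞, -∞, ∞, -∞, 62]
  [84, 10, -∞, ∞, 64]
  [-∞, 37, -∞, 84, ∞]
D(1):
  [∞, 16, 36, -∞, -∞]
  [-∞, ∞, -∞, 93, -∞]
  [-∞, -∞, ∞, -∞, 62]
  [84, 16, 36, ∞, 64]
  [-∞, 37, -∞, 84, ∞]
D(2):
  [∞, 16, 36, 16, -∞]
  [-∞, ∞, -∞, 93, -∞]
  [-∞, -∞, ∞, -∞, 62]
  [84, 16, 36, ∞, 64]
  [-∞, 37, -∞, 84, ∞]
D(3):
  [∞, 16, 36, 16, 36]
  [-∞, ∞, -∞, 93, -∞]
  [-∞, -∞, ∞, -∞, 62]
  [84, 16, 36, ∞, 64]
  [-∞, 37, -∞, 84, ∞]
D(4):
  [∞, 16, 36, 16, 36]
  [84, ∞, 36, 93, 64]
  [-∞, -∞, ∞, -∞, 62]
  [84, 16, 36, ∞, 64]
  [84, 37, 36, 84, ∞]
D(5):
  [∞, 36, 36, 36, 36]
  [84, ∞, 36, 93, 64]
  [62, 37, ∞, 62, 62]
  [84, 37, 36, ∞, 64]
  [84, 37, 36, 84, ∞]
Answer: G*[3][1] = 37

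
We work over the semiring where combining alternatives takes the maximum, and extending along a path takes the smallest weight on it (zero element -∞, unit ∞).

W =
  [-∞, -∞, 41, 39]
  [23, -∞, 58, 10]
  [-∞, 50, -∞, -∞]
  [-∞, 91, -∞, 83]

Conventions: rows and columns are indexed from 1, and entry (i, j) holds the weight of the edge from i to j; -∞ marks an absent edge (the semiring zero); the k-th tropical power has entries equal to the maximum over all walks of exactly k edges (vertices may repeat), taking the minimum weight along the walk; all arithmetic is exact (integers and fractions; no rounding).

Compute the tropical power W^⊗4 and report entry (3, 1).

W^⊗2:
  [-∞, 41, -∞, 39]
  [-∞, 50, 23, 23]
  [23, -∞, 50, 10]
  [23, 83, 58, 83]
W^⊗3:
  [23, 39, 41, 39]
  [23, 23, 50, 23]
  [-∞, 50, 23, 23]
  [23, 83, 58, 83]
W^⊗4:
  [23, 41, 39, 39]
  [23, 50, 23, 23]
  [23, 23, 50, 23]
  [23, 83, 58, 83]
Key observation: the optimum is the walk 3->2->3->2->1, with weight 50 min 58 min 50 min 23 = 23.
Optimal value attained by: walk 3->2->3->2->1.
Answer: (W^⊗4)[3][1] = 23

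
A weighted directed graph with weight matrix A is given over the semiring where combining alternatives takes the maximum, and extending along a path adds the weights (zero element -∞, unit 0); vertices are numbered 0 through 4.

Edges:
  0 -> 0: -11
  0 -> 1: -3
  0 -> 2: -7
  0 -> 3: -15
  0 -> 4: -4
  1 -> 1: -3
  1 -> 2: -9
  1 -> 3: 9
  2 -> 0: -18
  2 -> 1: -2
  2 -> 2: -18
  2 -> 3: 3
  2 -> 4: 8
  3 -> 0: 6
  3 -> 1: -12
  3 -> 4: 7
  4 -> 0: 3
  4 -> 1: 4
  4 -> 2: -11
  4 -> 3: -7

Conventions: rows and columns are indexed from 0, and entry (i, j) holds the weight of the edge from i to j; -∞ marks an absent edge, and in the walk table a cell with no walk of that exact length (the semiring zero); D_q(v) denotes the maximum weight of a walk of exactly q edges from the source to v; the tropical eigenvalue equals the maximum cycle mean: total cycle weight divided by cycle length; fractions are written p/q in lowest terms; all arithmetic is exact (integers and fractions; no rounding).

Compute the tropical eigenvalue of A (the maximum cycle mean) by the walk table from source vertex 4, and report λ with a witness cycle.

q=0: [-∞, -∞, -∞, -∞, 0]
q=1: [3, 4, -11, -7, -∞]
q=2: [-1, 1, -4, 13, 0]
q=3: [19, 4, -8, 10, 20]
q=4: [23, 24, 12, 13, 17]
q=5: [20, 21, 16, 33, 20]
Optimal cycle mean attained by: cycle 1->3->4->1, total 9 + 7 + 4, length 3.
Answer: λ = 20/3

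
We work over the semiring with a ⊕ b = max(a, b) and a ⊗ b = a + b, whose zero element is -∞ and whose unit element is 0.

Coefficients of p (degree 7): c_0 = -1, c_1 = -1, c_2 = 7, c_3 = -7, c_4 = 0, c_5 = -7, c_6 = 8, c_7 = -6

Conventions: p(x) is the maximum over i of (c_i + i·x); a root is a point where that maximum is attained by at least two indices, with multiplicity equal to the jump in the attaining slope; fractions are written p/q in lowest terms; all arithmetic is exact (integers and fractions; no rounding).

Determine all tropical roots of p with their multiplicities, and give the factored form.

hull edge (i=0, c=-1) to (i=2, c=7): slope 4, span 2
hull edge (i=2, c=7) to (i=6, c=8): slope 1/4, span 4
hull edge (i=6, c=8) to (i=7, c=-6): slope -14, span 1
Factored form: p(x) = -6 ⊗ (x ⊕ (-4)) ⊗ (x ⊕ (-4)) ⊗ (x ⊕ (-1/4)) ⊗ (x ⊕ (-1/4)) ⊗ (x ⊕ (-1/4)) ⊗ (x ⊕ (-1/4)) ⊗ (x ⊕ 14)
Answer: roots = -4 (mult 2), -1/4 (mult 4), 14 (mult 1)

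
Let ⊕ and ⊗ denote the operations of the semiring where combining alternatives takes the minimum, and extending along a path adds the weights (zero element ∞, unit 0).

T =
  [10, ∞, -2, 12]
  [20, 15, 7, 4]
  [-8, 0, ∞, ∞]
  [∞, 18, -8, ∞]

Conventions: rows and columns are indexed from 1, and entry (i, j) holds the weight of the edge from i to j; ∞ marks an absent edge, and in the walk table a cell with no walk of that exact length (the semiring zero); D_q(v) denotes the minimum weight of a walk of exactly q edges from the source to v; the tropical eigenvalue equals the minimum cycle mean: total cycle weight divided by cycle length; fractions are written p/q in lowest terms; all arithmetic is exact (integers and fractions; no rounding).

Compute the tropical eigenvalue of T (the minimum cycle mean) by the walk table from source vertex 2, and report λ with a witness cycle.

q=0: [∞, 0, ∞, ∞]
q=1: [20, 15, 7, 4]
q=2: [-1, 7, -4, 19]
q=3: [-12, -4, -3, 11]
q=4: [-11, -3, -14, 0]
Optimal cycle mean attained by: cycle 1->3->1, total (-2) + (-8), length 2.
Answer: λ = -5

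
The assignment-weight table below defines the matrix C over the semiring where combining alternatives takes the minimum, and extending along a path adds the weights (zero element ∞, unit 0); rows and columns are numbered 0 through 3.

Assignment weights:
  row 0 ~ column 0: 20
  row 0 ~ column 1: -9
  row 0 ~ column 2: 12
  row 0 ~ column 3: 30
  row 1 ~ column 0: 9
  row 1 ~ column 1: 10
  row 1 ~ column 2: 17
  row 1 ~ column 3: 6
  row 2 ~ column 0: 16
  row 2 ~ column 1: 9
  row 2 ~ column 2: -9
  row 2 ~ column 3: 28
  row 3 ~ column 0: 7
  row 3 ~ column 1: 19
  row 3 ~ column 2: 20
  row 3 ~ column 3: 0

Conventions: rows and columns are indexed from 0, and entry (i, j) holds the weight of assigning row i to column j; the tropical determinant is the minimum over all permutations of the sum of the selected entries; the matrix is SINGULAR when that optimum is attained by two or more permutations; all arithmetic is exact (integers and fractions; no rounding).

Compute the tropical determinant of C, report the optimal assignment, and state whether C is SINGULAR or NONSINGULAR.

σ = (0, 1, 2, 3): 20 + 10 + (-9) + 0 = 21
σ = (0, 1, 3, 2): 20 + 10 + 28 + 20 = 78
σ = (0, 2, 1, 3): 20 + 17 + 9 + 0 = 46
σ = (0, 2, 3, 1): 20 + 17 + 28 + 19 = 84
σ = (0, 3, 1, 2): 20 + 6 + 9 + 20 = 55
σ = (0, 3, 2, 1): 20 + 6 + (-9) + 19 = 36
σ = (1, 0, 2, 3): (-9) + 9 + (-9) + 0 = -9
σ = (1, 0, 3, 2): (-9) + 9 + 28 + 20 = 48
σ = (1, 2, 0, 3): (-9) + 17 + 16 + 0 = 24
σ = (1, 2, 3, 0): (-9) + 17 + 28 + 7 = 43
σ = (1, 3, 0, 2): (-9) + 6 + 16 + 20 = 33
σ = (1, 3, 2, 0): (-9) + 6 + (-9) + 7 = -5
σ = (2, 0, 1, 3): 12 + 9 + 9 + 0 = 30
σ = (2, 0, 3, 1): 12 + 9 + 28 + 19 = 68
σ = (2, 1, 0, 3): 12 + 10 + 16 + 0 = 38
σ = (2, 1, 3, 0): 12 + 10 + 28 + 7 = 57
σ = (2, 3, 0, 1): 12 + 6 + 16 + 19 = 53
σ = (2, 3, 1, 0): 12 + 6 + 9 + 7 = 34
σ = (3, 0, 1, 2): 30 + 9 + 9 + 20 = 68
σ = (3, 0, 2, 1): 30 + 9 + (-9) + 19 = 49
σ = (3, 1, 0, 2): 30 + 10 + 16 + 20 = 76
σ = (3, 1, 2, 0): 30 + 10 + (-9) + 7 = 38
σ = (3, 2, 0, 1): 30 + 17 + 16 + 19 = 82
σ = (3, 2, 1, 0): 30 + 17 + 9 + 7 = 63
Optimal value attained by: σ = (1, 0, 2, 3).
Answer: det⊕(C) = -9; verdict: NONSINGULAR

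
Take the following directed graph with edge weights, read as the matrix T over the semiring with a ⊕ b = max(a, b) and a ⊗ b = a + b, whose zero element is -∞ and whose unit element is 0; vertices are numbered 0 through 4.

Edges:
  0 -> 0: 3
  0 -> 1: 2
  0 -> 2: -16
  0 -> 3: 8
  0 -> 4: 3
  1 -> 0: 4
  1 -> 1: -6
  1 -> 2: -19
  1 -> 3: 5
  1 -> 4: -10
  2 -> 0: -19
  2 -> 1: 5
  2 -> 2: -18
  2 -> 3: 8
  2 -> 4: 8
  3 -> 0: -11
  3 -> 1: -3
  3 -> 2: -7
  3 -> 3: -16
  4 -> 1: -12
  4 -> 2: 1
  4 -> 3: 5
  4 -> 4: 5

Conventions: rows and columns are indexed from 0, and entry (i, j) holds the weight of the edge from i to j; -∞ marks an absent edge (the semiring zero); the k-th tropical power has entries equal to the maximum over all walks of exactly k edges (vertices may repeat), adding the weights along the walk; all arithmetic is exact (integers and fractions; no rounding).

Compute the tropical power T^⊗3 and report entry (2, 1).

T^⊗2:
  [6, 5, 4, 11, 8]
  [7, 6, -2, 12, 7]
  [9, 5, 9, 13, 13]
  [1, -2, -22, 2, 1]
  [-6, 6, 6, 10, 10]
T^⊗3:
  [9, 9, 9, 14, 13]
  [10, 9, 8, 15, 12]
  [12, 14, 14, 18, 18]
  [4, 3, 2, 9, 6]
  [10, 11, 11, 15, 15]
Key observation: the optimum is the walk 2->4->2->1, with weight 8 + 1 + 5 = 14.
Optimal value attained by: walk 2->4->2->1.
Answer: (T^⊗3)[2][1] = 14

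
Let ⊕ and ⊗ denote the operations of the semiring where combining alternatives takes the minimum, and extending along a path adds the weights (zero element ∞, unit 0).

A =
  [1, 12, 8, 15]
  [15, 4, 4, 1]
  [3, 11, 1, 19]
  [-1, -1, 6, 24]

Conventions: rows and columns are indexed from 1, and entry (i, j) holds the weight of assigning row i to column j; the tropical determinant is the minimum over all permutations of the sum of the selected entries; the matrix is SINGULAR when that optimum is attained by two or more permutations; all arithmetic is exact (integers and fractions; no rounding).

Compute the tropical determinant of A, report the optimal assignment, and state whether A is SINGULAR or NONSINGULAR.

σ = (1, 2, 3, 4): 1 + 4 + 1 + 24 = 30
σ = (1, 2, 4, 3): 1 + 4 + 19 + 6 = 30
σ = (1, 3, 2, 4): 1 + 4 + 11 + 24 = 40
σ = (1, 3, 4, 2): 1 + 4 + 19 + (-1) = 23
σ = (1, 4, 2, 3): 1 + 1 + 11 + 6 = 19
σ = (1, 4, 3, 2): 1 + 1 + 1 + (-1) = 2
σ = (2, 1, 3, 4): 12 + 15 + 1 + 24 = 52
σ = (2, 1, 4, 3): 12 + 15 + 19 + 6 = 52
σ = (2, 3, 1, 4): 12 + 4 + 3 + 24 = 43
σ = (2, 3, 4, 1): 12 + 4 + 19 + (-1) = 34
σ = (2, 4, 1, 3): 12 + 1 + 3 + 6 = 22
σ = (2, 4, 3, 1): 12 + 1 + 1 + (-1) = 13
σ = (3, 1, 2, 4): 8 + 15 + 11 + 24 = 58
σ = (3, 1, 4, 2): 8 + 15 + 19 + (-1) = 41
σ = (3, 2, 1, 4): 8 + 4 + 3 + 24 = 39
σ = (3, 2, 4, 1): 8 + 4 + 19 + (-1) = 30
σ = (3, 4, 1, 2): 8 + 1 + 3 + (-1) = 11
σ = (3, 4, 2, 1): 8 + 1 + 11 + (-1) = 19
σ = (4, 1, 2, 3): 15 + 15 + 11 + 6 = 47
σ = (4, 1, 3, 2): 15 + 15 + 1 + (-1) = 30
σ = (4, 2, 1, 3): 15 + 4 + 3 + 6 = 28
σ = (4, 2, 3, 1): 15 + 4 + 1 + (-1) = 19
σ = (4, 3, 1, 2): 15 + 4 + 3 + (-1) = 21
σ = (4, 3, 2, 1): 15 + 4 + 11 + (-1) = 29
Optimal value attained by: σ = (1, 4, 3, 2).
Answer: det⊕(A) = 2; verdict: NONSINGULAR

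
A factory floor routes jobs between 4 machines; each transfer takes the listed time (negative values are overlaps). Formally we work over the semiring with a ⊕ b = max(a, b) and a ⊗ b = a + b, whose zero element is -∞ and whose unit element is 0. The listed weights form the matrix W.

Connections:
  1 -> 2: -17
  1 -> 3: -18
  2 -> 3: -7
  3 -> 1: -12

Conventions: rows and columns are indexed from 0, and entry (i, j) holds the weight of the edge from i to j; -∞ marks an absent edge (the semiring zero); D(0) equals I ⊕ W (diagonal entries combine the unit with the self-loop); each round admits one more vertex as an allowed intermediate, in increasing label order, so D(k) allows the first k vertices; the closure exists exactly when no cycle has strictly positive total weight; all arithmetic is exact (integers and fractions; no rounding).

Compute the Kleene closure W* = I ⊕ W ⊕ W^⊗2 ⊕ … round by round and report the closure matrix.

D(0):
  [0, -∞, -∞, -∞]
  [-∞, 0, -17, -18]
  [-∞, -∞, 0, -7]
  [-∞, -12, -∞, 0]
D(1):
  [0, -∞, -∞, -∞]
  [-∞, 0, -17, -18]
  [-∞, -∞, 0, -7]
  [-∞, -12, -∞, 0]
D(2):
  [0, -∞, -∞, -∞]
  [-∞, 0, -17, -18]
  [-∞, -∞, 0, -7]
  [-∞, -12, -29, 0]
D(3):
  [0, -∞, -∞, -∞]
  [-∞, 0, -17, -18]
  [-∞, -∞, 0, -7]
  [-∞, -12, -29, 0]
D(4):
  [0, -∞, -∞, -∞]
  [-∞, 0, -17, -18]
  [-∞, -19, 0, -7]
  [-∞, -12, -29, 0]
Answer: W* = [[0, -∞, -∞, -∞], [-∞, 0, -17, -18], [-∞, -19, 0, -7], [-∞, -12, -29, 0]]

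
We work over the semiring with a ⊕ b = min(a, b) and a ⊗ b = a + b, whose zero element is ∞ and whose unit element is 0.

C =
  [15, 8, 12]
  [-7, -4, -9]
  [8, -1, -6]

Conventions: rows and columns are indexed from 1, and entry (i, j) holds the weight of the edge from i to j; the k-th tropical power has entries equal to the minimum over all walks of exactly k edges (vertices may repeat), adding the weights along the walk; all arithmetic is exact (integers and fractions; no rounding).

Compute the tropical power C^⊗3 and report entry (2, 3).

C^⊗2:
  [1, 4, -1]
  [-11, -10, -15]
  [-8, -7, -12]
C^⊗3:
  [-3, -2, -7]
  [-17, -16, -21]
  [-14, -13, -18]
Key observation: the optimum is the walk 2->3->3->3, with weight (-9) + (-6) + (-6) = -21.
Optimal value attained by: walk 2->3->3->3.
Answer: (C^⊗3)[2][3] = -21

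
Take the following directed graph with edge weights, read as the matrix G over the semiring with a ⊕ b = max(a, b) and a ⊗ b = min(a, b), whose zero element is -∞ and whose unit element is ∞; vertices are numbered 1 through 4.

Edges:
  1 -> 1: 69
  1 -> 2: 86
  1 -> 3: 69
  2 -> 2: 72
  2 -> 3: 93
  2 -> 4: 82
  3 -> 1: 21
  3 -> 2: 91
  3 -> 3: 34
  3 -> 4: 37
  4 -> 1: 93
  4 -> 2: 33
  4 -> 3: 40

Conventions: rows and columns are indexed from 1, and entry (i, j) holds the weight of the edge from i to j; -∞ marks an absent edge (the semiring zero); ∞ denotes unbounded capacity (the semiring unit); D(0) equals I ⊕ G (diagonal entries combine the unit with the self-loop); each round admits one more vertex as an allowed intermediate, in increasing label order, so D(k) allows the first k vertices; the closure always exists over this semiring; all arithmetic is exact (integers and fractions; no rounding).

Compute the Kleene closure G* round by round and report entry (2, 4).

D(0):
  [∞, 86, 69, -∞]
  [-∞, ∞, 93, 82]
  [21, 91, ∞, 37]
  [93, 33, 40, ∞]
D(1):
  [∞, 86, 69, -∞]
  [-∞, ∞, 93, 82]
  [21, 91, ∞, 37]
  [93, 86, 69, ∞]
D(2):
  [∞, 86, 86, 82]
  [-∞, ∞, 93, 82]
  [21, 91, ∞, 82]
  [93, 86, 86, ∞]
D(3):
  [∞, 86, 86, 82]
  [21, ∞, 93, 82]
  [21, 91, ∞, 82]
  [93, 86, 86, ∞]
D(4):
  [∞, 86, 86, 82]
  [82, ∞, 93, 82]
  [82, 91, ∞, 82]
  [93, 86, 86, ∞]
Answer: G*[2][4] = 82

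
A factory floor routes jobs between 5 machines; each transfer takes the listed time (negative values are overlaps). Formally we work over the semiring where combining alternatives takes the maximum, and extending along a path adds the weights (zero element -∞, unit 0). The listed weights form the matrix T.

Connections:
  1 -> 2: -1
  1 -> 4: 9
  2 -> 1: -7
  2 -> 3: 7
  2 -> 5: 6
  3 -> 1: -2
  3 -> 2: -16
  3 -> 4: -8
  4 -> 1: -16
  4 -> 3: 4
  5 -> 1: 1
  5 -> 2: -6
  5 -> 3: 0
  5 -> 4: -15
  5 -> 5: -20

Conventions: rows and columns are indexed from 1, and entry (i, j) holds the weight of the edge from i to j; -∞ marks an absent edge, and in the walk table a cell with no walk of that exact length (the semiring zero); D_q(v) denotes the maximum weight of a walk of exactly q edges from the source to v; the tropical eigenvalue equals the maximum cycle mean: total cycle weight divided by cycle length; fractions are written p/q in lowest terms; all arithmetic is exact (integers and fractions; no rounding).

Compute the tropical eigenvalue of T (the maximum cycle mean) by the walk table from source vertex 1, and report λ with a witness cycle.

q=0: [0, -∞, -∞, -∞, -∞]
q=1: [-∞, -1, -∞, 9, -∞]
q=2: [-7, -∞, 13, -∞, 5]
q=3: [11, -1, 5, 5, -15]
q=4: [3, 10, 9, 20, 5]
q=5: [7, 2, 24, 12, 16]
Optimal cycle mean attained by: cycle 1->4->3->1, total 9 + 4 + (-2), length 3.
Answer: λ = 11/3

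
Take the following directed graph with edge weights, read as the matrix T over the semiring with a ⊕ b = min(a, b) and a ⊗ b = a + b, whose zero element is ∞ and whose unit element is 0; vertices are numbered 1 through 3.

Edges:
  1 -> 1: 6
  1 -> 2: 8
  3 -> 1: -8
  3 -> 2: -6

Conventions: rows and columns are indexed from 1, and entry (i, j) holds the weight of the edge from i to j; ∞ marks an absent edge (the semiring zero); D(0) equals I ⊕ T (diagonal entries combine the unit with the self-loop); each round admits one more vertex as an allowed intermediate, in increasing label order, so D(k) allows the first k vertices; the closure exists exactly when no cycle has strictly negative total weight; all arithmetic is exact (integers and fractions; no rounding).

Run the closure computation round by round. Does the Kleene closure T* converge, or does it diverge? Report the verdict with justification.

D(0):
  [0, 8, ∞]
  [∞, 0, ∞]
  [-8, -6, 0]
D(1):
  [0, 8, ∞]
  [∞, 0, ∞]
  [-8, -6, 0]
D(2):
  [0, 8, ∞]
  [∞, 0, ∞]
  [-8, -6, 0]
D(3):
  [0, 8, ∞]
  [∞, 0, ∞]
  [-8, -6, 0]
Key observation: every diagonal entry stays at the unit through all rounds, so no improving cycle exists.
Answer: CONVERGES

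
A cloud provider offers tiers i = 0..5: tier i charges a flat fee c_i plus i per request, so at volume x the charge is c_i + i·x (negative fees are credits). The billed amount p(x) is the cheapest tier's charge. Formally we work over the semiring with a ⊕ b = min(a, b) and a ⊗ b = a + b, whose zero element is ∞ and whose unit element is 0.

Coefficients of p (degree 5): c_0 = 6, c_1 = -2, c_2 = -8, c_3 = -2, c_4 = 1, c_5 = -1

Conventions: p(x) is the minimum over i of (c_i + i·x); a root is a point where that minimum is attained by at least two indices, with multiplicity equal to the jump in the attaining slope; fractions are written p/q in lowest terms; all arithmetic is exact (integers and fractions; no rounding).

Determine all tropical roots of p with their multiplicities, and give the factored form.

hull edge (i=0, c=6) to (i=1, c=-2): slope -8, span 1
hull edge (i=1, c=-2) to (i=2, c=-8): slope -6, span 1
hull edge (i=2, c=-8) to (i=5, c=-1): slope 7/3, span 3
Factored form: p(x) = -1 ⊗ (x ⊕ (-7/3)) ⊗ (x ⊕ (-7/3)) ⊗ (x ⊕ (-7/3)) ⊗ (x ⊕ 6) ⊗ (x ⊕ 8)
Answer: roots = -7/3 (mult 3), 6 (mult 1), 8 (mult 1)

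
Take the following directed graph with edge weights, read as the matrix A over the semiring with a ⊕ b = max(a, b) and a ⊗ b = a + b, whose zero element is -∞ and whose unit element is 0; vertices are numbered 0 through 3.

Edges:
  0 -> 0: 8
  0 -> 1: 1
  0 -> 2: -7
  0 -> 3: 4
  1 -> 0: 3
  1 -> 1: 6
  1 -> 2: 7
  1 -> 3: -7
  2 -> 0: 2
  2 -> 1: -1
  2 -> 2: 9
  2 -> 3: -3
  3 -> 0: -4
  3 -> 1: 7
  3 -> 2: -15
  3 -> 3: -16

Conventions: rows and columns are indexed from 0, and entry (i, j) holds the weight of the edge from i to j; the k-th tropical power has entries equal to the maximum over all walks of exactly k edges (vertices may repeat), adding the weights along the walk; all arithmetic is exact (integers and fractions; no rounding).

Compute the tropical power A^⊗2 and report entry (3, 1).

A^⊗2:
  [16, 11, 8, 12]
  [11, 12, 16, 7]
  [11, 8, 18, 6]
  [10, 13, 14, 0]
Key observation: the optimum is the walk 3->1->1, with weight 7 + 6 = 13.
Optimal value attained by: walk 3->1->1.
Answer: (A^⊗2)[3][1] = 13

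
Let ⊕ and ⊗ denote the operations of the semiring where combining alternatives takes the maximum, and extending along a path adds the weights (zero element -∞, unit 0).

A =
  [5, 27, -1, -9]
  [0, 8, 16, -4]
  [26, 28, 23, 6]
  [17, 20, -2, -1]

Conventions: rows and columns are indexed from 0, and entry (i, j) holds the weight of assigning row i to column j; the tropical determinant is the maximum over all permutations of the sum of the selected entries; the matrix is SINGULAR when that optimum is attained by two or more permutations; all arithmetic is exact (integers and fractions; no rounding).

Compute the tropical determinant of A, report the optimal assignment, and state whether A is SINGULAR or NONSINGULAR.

σ = (0, 1, 2, 3): 5 + 8 + 23 + (-1) = 35
σ = (0, 1, 3, 2): 5 + 8 + 6 + (-2) = 17
σ = (0, 2, 1, 3): 5 + 16 + 28 + (-1) = 48
σ = (0, 2, 3, 1): 5 + 16 + 6 + 20 = 47
σ = (0, 3, 1, 2): 5 + (-4) + 28 + (-2) = 27
σ = (0, 3, 2, 1): 5 + (-4) + 23 + 20 = 44
σ = (1, 0, 2, 3): 27 + 0 + 23 + (-1) = 49
σ = (1, 0, 3, 2): 27 + 0 + 6 + (-2) = 31
σ = (1, 2, 0, 3): 27 + 16 + 26 + (-1) = 68
σ = (1, 2, 3, 0): 27 + 16 + 6 + 17 = 66
σ = (1, 3, 0, 2): 27 + (-4) + 26 + (-2) = 47
σ = (1, 3, 2, 0): 27 + (-4) + 23 + 17 = 63
σ = (2, 0, 1, 3): (-1) + 0 + 28 + (-1) = 26
σ = (2, 0, 3, 1): (-1) + 0 + 6 + 20 = 25
σ = (2, 1, 0, 3): (-1) + 8 + 26 + (-1) = 32
σ = (2, 1, 3, 0): (-1) + 8 + 6 + 17 = 30
σ = (2, 3, 0, 1): (-1) + (-4) + 26 + 20 = 41
σ = (2, 3, 1, 0): (-1) + (-4) + 28 + 17 = 40
σ = (3, 0, 1, 2): (-9) + 0 + 28 + (-2) = 17
σ = (3, 0, 2, 1): (-9) + 0 + 23 + 20 = 34
σ = (3, 1, 0, 2): (-9) + 8 + 26 + (-2) = 23
σ = (3, 1, 2, 0): (-9) + 8 + 23 + 17 = 39
σ = (3, 2, 0, 1): (-9) + 16 + 26 + 20 = 53
σ = (3, 2, 1, 0): (-9) + 16 + 28 + 17 = 52
Optimal value attained by: σ = (1, 2, 0, 3).
Answer: det⊕(A) = 68; verdict: NONSINGULAR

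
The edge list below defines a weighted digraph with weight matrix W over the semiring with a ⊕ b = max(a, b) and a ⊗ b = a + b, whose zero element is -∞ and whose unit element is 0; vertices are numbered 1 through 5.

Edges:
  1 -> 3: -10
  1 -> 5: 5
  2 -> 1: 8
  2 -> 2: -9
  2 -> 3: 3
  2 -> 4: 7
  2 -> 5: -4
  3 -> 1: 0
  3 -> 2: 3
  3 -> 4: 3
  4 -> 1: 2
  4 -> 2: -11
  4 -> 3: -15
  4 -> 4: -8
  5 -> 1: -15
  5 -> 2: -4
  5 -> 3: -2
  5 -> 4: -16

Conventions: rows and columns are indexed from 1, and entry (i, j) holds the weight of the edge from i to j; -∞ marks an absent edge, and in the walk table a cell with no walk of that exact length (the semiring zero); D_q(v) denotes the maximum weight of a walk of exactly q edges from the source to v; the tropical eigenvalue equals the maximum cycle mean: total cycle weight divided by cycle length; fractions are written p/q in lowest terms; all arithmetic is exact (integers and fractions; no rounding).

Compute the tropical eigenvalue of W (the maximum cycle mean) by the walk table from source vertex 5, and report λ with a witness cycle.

q=0: [-∞, -∞, -∞, -∞, 0]
q=1: [-15, -4, -2, -16, -∞]
q=2: [4, 1, -1, 3, -8]
q=3: [9, 2, 4, 8, 9]
q=4: [10, 7, 7, 9, 14]
q=5: [15, 10, 12, 14, 15]
Optimal cycle mean attained by: cycle 1->5->3->2->1, total 5 + (-2) + 3 + 8, length 4.
Answer: λ = 7/2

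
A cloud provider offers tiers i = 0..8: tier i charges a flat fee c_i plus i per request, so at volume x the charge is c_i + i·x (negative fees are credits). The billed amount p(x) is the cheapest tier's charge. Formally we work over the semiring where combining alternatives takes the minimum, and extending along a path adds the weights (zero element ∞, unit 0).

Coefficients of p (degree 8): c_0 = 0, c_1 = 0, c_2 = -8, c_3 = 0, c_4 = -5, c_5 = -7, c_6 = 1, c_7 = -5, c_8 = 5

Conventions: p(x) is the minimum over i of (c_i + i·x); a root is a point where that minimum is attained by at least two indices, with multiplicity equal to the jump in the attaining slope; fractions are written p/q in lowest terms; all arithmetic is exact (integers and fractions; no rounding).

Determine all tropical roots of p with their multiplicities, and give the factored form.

hull edge (i=0, c=0) to (i=2, c=-8): slope -4, span 2
hull edge (i=2, c=-8) to (i=5, c=-7): slope 1/3, span 3
hull edge (i=5, c=-7) to (i=7, c=-5): slope 1, span 2
hull edge (i=7, c=-5) to (i=8, c=5): slope 10, span 1
Factored form: p(x) = 5 ⊗ (x ⊕ (-10)) ⊗ (x ⊕ (-1)) ⊗ (x ⊕ (-1)) ⊗ (x ⊕ (-1/3)) ⊗ (x ⊕ (-1/3)) ⊗ (x ⊕ (-1/3)) ⊗ (x ⊕ 4) ⊗ (x ⊕ 4)
Answer: roots = -10 (mult 1), -1 (mult 2), -1/3 (mult 3), 4 (mult 2)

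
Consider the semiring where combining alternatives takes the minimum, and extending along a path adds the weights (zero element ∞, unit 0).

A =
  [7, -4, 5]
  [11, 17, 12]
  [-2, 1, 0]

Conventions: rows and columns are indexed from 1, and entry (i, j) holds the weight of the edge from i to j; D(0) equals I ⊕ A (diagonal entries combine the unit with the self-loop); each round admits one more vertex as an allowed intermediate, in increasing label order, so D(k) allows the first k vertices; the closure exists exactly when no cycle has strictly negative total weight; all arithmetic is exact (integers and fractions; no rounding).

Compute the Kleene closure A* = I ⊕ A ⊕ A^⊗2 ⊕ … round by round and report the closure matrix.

D(0):
  [0, -4, 5]
  [11, 0, 12]
  [-2, 1, 0]
D(1):
  [0, -4, 5]
  [11, 0, 12]
  [-2, -6, 0]
D(2):
  [0, -4, 5]
  [11, 0, 12]
  [-2, -6, 0]
D(3):
  [0, -4, 5]
  [10, 0, 12]
  [-2, -6, 0]
Answer: A* = [[0, -4, 5], [10, 0, 12], [-2, -6, 0]]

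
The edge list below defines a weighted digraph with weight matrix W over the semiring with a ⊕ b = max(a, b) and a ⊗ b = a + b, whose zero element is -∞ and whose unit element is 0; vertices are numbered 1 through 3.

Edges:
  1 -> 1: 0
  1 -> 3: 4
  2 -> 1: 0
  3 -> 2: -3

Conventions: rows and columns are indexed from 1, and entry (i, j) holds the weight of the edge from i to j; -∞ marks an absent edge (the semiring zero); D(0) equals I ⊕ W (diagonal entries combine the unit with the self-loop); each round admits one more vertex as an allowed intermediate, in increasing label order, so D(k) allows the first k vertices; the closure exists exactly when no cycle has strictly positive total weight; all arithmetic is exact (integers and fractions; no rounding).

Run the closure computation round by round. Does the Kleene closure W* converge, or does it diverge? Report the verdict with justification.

D(0):
  [0, -∞, 4]
  [0, 0, -∞]
  [-∞, -3, 0]
D(1):
  [0, -∞, 4]
  [0, 0, 4]
  [-∞, -3, 0]
Detection: at round 2, diagonal entry (3, 3) turns strictly positive.
Key observation: the cycle 3->2->1->3 has total weight (-3) + 0 + 4, which is strictly positive.
Answer: DIVERGES — positive cycle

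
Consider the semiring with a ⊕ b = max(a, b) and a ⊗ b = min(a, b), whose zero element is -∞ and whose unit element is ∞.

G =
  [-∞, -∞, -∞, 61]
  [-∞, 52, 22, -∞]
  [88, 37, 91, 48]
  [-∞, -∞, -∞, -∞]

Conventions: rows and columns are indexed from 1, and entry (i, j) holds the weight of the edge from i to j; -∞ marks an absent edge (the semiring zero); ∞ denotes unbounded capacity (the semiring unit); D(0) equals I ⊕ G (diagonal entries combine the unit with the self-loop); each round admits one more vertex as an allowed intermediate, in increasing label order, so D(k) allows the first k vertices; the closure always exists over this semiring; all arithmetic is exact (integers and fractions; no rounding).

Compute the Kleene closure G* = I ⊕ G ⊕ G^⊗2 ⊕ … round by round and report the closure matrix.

D(0):
  [∞, -∞, -∞, 61]
  [-∞, ∞, 22, -∞]
  [88, 37, ∞, 48]
  [-∞, -∞, -∞, ∞]
D(1):
  [∞, -∞, -∞, 61]
  [-∞, ∞, 22, -∞]
  [88, 37, ∞, 61]
  [-∞, -∞, -∞, ∞]
D(2):
  [∞, -∞, -∞, 61]
  [-∞, ∞, 22, -∞]
  [88, 37, ∞, 61]
  [-∞, -∞, -∞, ∞]
D(3):
  [∞, -∞, -∞, 61]
  [22, ∞, 22, 22]
  [88, 37, ∞, 61]
  [-∞, -∞, -∞, ∞]
D(4):
  [∞, -∞, -∞, 61]
  [22, ∞, 22, 22]
  [88, 37, ∞, 61]
  [-∞, -∞, -∞, ∞]
Answer: G* = [[∞, -∞, -∞, 61], [22, ∞, 22, 22], [88, 37, ∞, 61], [-∞, -∞, -∞, ∞]]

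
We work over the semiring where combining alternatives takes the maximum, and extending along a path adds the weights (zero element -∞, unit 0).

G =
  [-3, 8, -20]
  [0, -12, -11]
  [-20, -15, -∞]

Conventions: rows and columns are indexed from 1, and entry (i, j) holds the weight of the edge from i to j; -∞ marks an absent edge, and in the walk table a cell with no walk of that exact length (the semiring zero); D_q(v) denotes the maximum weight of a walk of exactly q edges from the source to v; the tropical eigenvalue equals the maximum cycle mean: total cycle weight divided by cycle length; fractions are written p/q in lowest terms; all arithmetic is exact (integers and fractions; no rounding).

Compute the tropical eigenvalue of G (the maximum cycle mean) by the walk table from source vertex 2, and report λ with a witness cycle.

q=0: [-∞, 0, -∞]
q=1: [0, -12, -11]
q=2: [-3, 8, -20]
q=3: [8, 5, -3]
Optimal cycle mean attained by: cycle 1->2->1, total 8 + 0, length 2.
Answer: λ = 4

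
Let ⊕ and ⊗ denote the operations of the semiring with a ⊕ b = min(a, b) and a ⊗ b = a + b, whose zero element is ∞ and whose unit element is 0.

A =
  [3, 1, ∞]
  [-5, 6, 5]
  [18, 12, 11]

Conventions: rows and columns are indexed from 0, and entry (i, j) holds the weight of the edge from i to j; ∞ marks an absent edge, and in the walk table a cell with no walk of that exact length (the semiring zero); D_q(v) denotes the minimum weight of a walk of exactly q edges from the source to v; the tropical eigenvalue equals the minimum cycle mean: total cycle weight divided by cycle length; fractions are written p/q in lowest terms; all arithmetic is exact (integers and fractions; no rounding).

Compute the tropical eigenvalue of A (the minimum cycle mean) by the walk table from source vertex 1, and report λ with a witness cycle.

q=0: [∞, 0, ∞]
q=1: [-5, 6, 5]
q=2: [-2, -4, 11]
q=3: [-9, -1, 1]
Optimal cycle mean attained by: cycle 0->1->0, total 1 + (-5), length 2.
Answer: λ = -2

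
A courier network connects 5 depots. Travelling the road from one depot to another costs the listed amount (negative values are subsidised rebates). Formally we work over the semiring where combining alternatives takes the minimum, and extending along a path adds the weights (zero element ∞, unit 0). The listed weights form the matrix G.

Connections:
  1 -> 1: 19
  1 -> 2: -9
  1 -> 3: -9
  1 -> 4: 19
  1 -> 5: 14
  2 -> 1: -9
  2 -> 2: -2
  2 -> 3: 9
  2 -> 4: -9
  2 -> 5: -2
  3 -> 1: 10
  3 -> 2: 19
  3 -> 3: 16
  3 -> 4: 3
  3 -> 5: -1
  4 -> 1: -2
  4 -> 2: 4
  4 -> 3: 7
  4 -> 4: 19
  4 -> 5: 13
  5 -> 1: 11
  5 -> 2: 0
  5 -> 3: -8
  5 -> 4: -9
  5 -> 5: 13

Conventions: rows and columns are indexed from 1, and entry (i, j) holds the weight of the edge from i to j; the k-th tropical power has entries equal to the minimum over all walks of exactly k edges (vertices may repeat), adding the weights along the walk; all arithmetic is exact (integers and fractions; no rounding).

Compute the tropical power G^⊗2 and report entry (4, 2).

G^⊗2:
  [-18, -11, 0, -18, -11]
  [-11, -18, -18, -11, -4]
  [1, -1, -9, -10, 12]
  [-5, -11, -11, -5, 2]
  [-11, -5, -2, -9, -9]
Key observation: the optimum is the walk 4->1->2, with weight (-2) + (-9) = -11.
Optimal value attained by: walk 4->1->2.
Answer: (G^⊗2)[4][2] = -11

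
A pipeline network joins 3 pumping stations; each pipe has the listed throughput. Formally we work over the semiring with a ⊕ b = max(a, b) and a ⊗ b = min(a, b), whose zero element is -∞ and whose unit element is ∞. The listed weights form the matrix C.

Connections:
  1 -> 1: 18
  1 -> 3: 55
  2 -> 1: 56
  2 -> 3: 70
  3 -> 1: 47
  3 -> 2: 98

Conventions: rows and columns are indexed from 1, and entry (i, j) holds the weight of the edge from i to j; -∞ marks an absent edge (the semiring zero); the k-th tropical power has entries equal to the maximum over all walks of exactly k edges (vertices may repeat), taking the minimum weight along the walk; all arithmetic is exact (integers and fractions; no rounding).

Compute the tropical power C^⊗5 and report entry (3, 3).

C^⊗2:
  [47, 55, 18]
  [47, 70, 55]
  [56, -∞, 70]
C^⊗3:
  [55, 18, 55]
  [56, 55, 70]
  [47, 70, 55]
C^⊗4:
  [47, 55, 55]
  [55, 70, 55]
  [56, 55, 70]
C^⊗5:
  [55, 55, 55]
  [56, 55, 70]
  [55, 70, 55]
Key observation: the optimum is the walk 3->2->1->3->2->3, with weight 98 min 56 min 55 min 98 min 70 = 55.
Optimal value attained by: walk 3->2->1->3->2->3.
Answer: (C^⊗5)[3][3] = 55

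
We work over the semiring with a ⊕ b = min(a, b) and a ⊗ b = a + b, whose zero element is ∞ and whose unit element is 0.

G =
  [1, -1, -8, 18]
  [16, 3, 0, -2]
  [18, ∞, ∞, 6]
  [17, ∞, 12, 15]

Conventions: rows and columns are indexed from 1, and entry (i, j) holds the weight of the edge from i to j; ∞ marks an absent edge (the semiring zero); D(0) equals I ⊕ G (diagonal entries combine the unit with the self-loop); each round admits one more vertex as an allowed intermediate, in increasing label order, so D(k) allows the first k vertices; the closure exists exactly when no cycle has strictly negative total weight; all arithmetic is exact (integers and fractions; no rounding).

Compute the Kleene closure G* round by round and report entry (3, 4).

D(0):
  [0, -1, -8, 18]
  [16, 0, 0, -2]
  [18, ∞, 0, 6]
  [17, ∞, 12, 0]
D(1):
  [0, -1, -8, 18]
  [16, 0, 0, -2]
  [18, 17, 0, 6]
  [17, 16, 9, 0]
D(2):
  [0, -1, -8, -3]
  [16, 0, 0, -2]
  [18, 17, 0, 6]
  [17, 16, 9, 0]
D(3):
  [0, -1, -8, -3]
  [16, 0, 0, -2]
  [18, 17, 0, 6]
  [17, 16, 9, 0]
D(4):
  [0, -1, -8, -3]
  [15, 0, 0, -2]
  [18, 17, 0, 6]
  [17, 16, 9, 0]
Answer: G*[3][4] = 6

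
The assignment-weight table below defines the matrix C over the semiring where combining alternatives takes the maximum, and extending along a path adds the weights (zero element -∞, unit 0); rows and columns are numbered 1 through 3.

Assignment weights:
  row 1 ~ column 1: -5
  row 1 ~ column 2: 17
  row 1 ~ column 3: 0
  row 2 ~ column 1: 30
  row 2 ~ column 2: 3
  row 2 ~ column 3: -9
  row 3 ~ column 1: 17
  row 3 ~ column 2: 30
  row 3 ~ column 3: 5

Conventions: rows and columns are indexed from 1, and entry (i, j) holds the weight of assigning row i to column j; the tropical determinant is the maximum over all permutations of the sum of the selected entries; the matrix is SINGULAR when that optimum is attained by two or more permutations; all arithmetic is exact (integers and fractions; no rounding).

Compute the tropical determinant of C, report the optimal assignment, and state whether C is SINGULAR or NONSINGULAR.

σ = (1, 2, 3): (-5) + 3 + 5 = 3
σ = (1, 3, 2): (-5) + (-9) + 30 = 16
σ = (2, 1, 3): 17 + 30 + 5 = 52
σ = (2, 3, 1): 17 + (-9) + 17 = 25
σ = (3, 1, 2): 0 + 30 + 30 = 60
σ = (3, 2, 1): 0 + 3 + 17 = 20
Optimal value attained by: σ = (3, 1, 2).
Answer: det⊕(C) = 60; verdict: NONSINGULAR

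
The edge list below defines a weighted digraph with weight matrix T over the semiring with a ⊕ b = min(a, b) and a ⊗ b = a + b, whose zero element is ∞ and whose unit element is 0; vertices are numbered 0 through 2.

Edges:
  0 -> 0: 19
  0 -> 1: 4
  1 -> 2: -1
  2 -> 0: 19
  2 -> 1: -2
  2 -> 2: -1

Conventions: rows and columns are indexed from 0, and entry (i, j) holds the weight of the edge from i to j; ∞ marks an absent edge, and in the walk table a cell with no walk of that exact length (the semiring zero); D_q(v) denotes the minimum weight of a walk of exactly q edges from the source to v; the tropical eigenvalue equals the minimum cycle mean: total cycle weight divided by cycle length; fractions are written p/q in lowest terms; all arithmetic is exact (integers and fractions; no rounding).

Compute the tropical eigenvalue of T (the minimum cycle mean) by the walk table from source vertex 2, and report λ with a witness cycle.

q=0: [∞, ∞, 0]
q=1: [19, -2, -1]
q=2: [18, -3, -3]
q=3: [16, -5, -4]
Optimal cycle mean attained by: cycle 1->2->1, total (-1) + (-2), length 2.
Answer: λ = -3/2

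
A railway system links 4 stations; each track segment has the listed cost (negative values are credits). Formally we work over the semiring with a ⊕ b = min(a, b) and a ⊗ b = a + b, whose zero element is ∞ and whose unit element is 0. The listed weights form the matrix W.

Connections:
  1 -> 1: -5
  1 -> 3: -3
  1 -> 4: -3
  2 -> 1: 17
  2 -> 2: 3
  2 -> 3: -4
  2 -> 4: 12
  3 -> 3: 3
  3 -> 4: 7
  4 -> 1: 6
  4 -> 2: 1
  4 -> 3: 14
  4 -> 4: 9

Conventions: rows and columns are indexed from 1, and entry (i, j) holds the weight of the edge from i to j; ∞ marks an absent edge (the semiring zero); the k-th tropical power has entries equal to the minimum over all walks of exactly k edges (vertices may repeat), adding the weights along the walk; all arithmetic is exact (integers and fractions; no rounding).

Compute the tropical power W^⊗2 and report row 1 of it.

W^⊗2:
  [-10, -2, -8, -8]
  [12, 6, -1, 3]
  [13, 8, 6, 10]
  [1, 4, -3, 3]
Answer: row 1 of W^⊗2 = [-10, -2, -8, -8]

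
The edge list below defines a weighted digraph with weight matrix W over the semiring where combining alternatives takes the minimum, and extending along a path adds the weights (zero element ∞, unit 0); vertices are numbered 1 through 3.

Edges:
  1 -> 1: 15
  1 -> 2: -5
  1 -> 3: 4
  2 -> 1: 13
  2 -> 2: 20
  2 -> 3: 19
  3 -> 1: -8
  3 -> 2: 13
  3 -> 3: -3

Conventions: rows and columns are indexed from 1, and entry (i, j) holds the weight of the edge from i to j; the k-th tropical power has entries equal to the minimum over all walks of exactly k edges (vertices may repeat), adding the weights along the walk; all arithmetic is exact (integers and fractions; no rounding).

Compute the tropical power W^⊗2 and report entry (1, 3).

W^⊗2:
  [-4, 10, 1]
  [11, 8, 16]
  [-11, -13, -6]
Key observation: the optimum is the walk 1->3->3, with weight 4 + (-3) = 1.
Optimal value attained by: walk 1->3->3.
Answer: (W^⊗2)[1][3] = 1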